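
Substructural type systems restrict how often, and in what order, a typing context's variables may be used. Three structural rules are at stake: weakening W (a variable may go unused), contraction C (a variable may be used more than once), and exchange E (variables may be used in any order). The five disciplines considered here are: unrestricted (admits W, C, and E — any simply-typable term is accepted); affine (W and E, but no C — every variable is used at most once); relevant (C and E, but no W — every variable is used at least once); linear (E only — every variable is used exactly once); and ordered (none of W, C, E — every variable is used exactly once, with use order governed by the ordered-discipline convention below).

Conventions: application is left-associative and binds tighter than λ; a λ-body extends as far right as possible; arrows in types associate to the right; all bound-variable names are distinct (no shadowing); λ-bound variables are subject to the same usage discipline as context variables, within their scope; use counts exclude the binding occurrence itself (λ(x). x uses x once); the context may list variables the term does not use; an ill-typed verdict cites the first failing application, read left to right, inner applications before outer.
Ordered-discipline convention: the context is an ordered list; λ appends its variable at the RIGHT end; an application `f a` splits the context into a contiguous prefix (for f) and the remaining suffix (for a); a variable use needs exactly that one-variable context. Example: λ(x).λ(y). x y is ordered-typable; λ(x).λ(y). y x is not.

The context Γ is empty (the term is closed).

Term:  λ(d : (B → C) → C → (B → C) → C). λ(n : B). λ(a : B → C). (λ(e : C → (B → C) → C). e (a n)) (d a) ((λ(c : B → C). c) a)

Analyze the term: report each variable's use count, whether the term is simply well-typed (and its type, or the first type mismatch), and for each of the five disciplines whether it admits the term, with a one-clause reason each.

variable uses: d [bound]=1; n [bound]=1; a [bound]=3; e [bound]=1; c [bound]=1
uses in reading order: e, a, n, d, a, c, a
typing: the term checks, with type ((B → C) → C → (B → C) → C) → B → (B → C) → C
ordered: ✗ — a ×3 used more than once (contraction)
linear: ✗ — a ×3 used more than once (contraction)
affine: ✗ — a ×3 used more than once (contraction)
relevant: ✓ — d, n, a, e, c: all used, weakening unneeded
unrestricted: ✓ — type-checks (((B → C) → C → (B → C) → C) → B → (B → C) → C) and nothing is barred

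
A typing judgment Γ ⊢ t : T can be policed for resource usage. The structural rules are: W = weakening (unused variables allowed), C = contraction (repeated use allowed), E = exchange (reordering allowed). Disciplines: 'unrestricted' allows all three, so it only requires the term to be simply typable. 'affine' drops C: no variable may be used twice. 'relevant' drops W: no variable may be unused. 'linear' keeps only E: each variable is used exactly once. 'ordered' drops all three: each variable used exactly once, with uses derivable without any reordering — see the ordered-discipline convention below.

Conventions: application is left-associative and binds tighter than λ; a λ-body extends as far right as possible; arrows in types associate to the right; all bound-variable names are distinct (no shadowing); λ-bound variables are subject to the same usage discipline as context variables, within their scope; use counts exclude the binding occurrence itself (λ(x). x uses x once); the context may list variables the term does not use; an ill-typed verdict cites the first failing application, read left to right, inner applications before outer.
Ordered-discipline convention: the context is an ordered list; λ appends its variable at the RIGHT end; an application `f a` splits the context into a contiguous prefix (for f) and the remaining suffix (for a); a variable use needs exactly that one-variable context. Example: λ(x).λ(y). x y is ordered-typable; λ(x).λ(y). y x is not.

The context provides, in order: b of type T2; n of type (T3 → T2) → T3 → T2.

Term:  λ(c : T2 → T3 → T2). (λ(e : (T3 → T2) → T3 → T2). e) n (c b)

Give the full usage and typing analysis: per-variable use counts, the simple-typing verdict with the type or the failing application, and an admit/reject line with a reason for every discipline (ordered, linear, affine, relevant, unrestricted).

usage: b ×1, n ×1, c (bound) ×1, e (bound) ×1
use order (left to right): e, n, c, b
typing: well-typed at (T2 → T3 → T2) → T3 → T2
ordered ✗ (no contiguous prefix/suffix split fits e, n, c, b)
linear ✓ (exactly-once usage across b, n, c, e)
affine ✓ (none of b, n, c, e used more than once)
relevant ✓ (none of b, n, c, e goes unused)
unrestricted ✓ (simply typable at (T2 → T3 → T2) → T3 → T2; W, C, E all held)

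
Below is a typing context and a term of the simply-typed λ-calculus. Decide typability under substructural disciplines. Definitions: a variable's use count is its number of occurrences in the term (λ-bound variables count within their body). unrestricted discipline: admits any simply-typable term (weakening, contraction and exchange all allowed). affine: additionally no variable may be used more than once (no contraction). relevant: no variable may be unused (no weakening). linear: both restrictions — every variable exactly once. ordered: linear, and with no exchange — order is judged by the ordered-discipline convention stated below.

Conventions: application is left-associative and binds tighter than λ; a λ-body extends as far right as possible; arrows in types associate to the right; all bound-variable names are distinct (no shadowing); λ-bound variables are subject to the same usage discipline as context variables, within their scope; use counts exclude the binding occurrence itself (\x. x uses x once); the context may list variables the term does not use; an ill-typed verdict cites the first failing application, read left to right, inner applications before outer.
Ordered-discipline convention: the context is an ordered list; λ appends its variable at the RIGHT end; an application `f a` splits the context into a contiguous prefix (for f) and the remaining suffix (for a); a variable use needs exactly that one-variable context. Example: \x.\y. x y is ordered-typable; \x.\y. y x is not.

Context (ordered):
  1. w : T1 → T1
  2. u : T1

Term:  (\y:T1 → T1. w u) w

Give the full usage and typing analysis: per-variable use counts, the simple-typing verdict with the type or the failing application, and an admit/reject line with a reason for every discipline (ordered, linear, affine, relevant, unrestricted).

variable uses: w: 2; u: 1; y (λ-bound): 0
use order (left to right): w, u, w
typing: ✓ — T1
ordered: ✗ — repeated use of w ×2; unused: y — weakening required
linear: ✗ — repeated use of w ×2; unused: y — weakening required
affine: ✗ — repeated use of w ×2
relevant: ✗ — unused: y — weakening required
unrestricted: ✓ — type-checks (T1) and nothing is barred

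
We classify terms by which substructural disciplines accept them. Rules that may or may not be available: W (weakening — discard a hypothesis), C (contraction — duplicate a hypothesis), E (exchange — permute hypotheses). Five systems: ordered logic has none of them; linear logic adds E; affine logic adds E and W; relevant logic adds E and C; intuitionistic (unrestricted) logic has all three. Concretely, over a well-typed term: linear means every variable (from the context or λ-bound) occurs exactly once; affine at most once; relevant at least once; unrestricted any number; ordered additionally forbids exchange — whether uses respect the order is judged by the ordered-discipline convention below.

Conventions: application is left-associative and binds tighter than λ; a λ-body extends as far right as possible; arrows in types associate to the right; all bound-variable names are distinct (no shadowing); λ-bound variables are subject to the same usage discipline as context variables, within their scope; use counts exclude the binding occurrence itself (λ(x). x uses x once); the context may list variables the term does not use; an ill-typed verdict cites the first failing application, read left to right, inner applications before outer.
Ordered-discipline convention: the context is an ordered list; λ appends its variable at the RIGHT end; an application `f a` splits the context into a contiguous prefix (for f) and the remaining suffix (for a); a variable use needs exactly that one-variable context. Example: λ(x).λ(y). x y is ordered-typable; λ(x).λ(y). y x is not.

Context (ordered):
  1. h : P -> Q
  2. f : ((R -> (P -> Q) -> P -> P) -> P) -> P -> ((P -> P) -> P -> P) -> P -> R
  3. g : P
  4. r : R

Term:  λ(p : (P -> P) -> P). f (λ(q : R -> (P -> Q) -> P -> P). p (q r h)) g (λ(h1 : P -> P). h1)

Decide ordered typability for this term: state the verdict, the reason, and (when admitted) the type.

no — no contiguous prefix/suffix split fits f, p, q, r, h, g, h1
use counts: h=1; f=1; g=1; r=1; p [bound]=1; q [bound]=1; h1 [bound]=1
use order (left to right): f, p, q, r, h, g, h1
typing: well-typed at ((P -> P) -> P) -> P -> R
across the five disciplines: ordered ✗; linear ✓; affine ✓; relevant ✓; unrestricted ✓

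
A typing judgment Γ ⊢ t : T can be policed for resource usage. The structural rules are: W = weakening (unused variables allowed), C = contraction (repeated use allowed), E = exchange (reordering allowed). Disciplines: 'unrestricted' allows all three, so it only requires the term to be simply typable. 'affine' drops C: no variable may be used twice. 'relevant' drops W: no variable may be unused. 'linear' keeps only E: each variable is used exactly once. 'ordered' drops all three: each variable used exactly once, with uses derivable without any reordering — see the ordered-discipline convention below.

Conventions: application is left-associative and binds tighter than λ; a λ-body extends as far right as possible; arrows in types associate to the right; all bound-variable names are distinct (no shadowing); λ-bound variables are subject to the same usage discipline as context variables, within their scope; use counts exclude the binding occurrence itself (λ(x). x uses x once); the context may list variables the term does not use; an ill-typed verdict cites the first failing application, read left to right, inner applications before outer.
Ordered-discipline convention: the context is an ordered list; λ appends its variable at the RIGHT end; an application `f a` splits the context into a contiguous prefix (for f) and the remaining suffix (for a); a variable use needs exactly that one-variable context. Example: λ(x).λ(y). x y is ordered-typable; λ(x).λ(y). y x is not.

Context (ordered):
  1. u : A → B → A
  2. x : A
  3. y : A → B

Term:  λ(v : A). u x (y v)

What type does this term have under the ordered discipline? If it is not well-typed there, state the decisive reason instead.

term : A → A
counts: u=1, x=1, y=1, v (bound)=1
left-to-right use order: u, x, y, v
typing: the term checks, with type A → A
summary: ordered ✓; linear ✓; affine ✓; relevant ✓; unrestricted ✓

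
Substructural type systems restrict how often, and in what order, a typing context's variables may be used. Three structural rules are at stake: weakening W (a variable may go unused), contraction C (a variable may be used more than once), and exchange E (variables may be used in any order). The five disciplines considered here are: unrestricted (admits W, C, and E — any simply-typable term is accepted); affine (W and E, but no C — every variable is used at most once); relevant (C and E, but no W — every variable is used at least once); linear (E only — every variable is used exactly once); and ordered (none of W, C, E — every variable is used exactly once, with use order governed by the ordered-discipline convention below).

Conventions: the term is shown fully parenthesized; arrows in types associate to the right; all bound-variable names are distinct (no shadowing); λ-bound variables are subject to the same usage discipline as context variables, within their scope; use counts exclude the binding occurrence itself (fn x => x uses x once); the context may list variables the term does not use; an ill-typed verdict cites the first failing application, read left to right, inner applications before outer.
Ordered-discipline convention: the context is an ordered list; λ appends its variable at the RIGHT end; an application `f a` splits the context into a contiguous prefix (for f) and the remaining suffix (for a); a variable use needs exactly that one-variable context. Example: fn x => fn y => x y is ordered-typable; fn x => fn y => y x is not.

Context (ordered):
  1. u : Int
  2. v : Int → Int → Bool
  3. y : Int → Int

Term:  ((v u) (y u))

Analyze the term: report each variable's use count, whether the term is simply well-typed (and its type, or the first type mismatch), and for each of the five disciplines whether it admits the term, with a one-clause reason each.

counts: u: 2×; v: 1×; y: 1×
uses in reading order: v, u, y, u
typing: the term checks, with type Bool
ordered ✗ (u ×2 used more than once (contraction))
linear ✗ (u ×2 used more than once (contraction))
affine ✗ (u ×2 used more than once (contraction))
relevant ✓ (u, v, y: all used, weakening unneeded)
unrestricted ✓ (simply typable at Bool; W, C, E all held)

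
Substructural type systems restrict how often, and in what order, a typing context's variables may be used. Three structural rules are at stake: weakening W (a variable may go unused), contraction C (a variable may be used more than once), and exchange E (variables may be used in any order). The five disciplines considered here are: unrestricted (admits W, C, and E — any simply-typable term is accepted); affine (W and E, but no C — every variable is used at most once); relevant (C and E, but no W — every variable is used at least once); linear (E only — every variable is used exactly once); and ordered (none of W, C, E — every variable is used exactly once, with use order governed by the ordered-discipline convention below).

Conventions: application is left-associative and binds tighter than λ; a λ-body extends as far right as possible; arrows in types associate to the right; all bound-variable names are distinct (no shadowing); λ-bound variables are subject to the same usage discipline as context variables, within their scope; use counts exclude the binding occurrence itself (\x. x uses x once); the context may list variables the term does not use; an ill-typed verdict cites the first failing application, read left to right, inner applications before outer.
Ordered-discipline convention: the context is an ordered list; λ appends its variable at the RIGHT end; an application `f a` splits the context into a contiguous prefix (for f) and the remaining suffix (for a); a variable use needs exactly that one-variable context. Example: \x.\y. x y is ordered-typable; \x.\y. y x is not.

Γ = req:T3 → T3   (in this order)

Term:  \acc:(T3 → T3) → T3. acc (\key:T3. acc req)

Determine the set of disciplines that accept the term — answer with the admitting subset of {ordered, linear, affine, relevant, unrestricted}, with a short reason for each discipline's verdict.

admitting disciplines: unrestricted
variable uses: req: 1, acc (λ-bound): 2, key (λ-bound): 0
uses in reading order: acc, acc, req
typing: well-typed — term : ((T3 → T3) → T3) → T3
ordered: ✗, needs contraction — acc ×2; key left unused
linear: ✗, needs contraction — acc ×2; key left unused
affine: ✗, needs contraction — acc ×2
relevant: ✗, key left unused
unrestricted: ✓, simply typable at ((T3 → T3) → T3) → T3; W, C, E all held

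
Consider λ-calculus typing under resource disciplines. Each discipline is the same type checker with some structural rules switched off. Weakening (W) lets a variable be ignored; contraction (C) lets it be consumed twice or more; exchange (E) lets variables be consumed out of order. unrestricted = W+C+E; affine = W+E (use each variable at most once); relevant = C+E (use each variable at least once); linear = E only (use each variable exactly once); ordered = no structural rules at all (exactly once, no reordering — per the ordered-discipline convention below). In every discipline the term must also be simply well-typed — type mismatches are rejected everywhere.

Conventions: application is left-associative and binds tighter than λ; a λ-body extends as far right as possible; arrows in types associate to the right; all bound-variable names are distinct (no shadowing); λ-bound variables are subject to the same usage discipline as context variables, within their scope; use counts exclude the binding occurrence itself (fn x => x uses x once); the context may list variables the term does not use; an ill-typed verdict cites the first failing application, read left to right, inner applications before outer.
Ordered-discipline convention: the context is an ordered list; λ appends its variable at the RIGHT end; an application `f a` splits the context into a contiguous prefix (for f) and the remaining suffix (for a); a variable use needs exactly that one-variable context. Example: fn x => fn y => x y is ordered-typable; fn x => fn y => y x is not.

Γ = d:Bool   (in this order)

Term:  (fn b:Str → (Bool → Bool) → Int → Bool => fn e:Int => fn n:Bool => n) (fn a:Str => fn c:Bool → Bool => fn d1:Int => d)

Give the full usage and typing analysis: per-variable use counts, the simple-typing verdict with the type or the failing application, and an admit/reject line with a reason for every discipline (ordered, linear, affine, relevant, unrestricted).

counts: d=1; b [bound]=0; e [bound]=0; n [bound]=1; a [bound]=0; c [bound]=0; d1 [bound]=0
use order (left to right): n, d
typing: the term checks, with type Int → Bool → Bool
ordered: ✗, b, e, a, c, d1 left unused
linear: ✗, b, e, a, c, d1 left unused
affine: ✓, at most one use each (d, b, e, n, a, c, d1)
relevant: ✗, b, e, a, c, d1 left unused
unrestricted: ✓, type-checks (Int → Bool → Bool) and nothing is barred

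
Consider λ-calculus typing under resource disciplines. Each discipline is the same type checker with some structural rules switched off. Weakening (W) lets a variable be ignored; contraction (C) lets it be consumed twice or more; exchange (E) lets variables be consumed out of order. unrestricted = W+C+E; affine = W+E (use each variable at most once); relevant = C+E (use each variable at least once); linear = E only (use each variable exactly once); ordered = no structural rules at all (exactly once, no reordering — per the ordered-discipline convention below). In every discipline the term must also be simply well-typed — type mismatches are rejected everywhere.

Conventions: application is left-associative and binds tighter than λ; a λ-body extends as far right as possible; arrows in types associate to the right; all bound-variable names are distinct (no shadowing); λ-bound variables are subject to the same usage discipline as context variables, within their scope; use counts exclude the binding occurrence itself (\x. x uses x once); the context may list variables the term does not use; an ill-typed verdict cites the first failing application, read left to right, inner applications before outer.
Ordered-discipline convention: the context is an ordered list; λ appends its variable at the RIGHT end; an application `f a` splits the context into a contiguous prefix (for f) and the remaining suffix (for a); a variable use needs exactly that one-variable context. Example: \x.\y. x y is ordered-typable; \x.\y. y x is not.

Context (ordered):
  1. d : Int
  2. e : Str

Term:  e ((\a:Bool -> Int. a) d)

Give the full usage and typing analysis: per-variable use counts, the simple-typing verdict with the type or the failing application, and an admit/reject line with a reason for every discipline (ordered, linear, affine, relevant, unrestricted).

usage: d: 1×, e: 1×, a (λ-bound): 1×
order of uses: e, a, d
typing: ill-typed: a function awaiting Bool -> Int gets Int
ordered: ✗, fails simple typing
linear: ✗, a type mismatch blocks all five
affine: ✗, the type mismatch rejects it
relevant: ✗, not simply typable
unrestricted: ✗, fails simple typing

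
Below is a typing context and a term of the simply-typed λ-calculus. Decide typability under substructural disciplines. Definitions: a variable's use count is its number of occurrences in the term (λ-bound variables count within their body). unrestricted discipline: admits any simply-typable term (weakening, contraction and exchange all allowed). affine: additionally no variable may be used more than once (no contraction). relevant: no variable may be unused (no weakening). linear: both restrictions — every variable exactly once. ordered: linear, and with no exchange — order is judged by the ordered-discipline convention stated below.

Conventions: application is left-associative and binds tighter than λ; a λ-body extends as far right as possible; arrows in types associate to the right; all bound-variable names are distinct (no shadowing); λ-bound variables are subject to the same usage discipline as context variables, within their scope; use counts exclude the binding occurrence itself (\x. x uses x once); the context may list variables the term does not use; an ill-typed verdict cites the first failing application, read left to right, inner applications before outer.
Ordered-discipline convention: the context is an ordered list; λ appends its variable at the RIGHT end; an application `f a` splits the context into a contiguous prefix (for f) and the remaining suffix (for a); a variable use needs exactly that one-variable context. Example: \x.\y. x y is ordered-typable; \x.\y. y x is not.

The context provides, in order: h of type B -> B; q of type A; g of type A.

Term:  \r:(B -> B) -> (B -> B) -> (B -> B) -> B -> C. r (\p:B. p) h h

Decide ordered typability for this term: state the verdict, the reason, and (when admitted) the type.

no — needs contraction — h ×2; q, g left unused
usage: h: 2×, q: 0×, g: 0×, r [bound]: 1×, p [bound]: 1×
left-to-right use order: r, p, h, h
typing: the term checks, with type ((B -> B) -> (B -> B) -> (B -> B) -> B -> C) -> B -> C
per-discipline verdicts: ordered ✗; linear ✗; affine ✗; relevant ✗; unrestricted ✓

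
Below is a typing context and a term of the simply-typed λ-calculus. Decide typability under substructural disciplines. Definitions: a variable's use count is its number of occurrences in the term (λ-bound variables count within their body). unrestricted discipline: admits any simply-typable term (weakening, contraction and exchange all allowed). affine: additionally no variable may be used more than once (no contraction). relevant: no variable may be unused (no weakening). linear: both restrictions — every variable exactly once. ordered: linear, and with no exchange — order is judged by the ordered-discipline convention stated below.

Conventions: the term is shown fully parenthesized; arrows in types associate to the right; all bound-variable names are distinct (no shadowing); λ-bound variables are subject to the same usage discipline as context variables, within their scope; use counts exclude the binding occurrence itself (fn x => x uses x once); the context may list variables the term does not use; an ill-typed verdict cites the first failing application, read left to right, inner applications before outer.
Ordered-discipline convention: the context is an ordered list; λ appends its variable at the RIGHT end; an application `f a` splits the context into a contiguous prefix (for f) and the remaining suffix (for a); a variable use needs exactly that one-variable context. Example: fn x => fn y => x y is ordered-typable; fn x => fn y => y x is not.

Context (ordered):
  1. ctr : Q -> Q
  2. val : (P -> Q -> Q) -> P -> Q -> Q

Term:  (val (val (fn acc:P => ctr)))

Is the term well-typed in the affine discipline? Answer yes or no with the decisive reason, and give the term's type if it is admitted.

no — val ×2 used more than once (contraction)
use counts: ctr ×1, val ×2, acc (λ-bound) ×0
use order (left to right): val, val, ctr
typing: well-typed at P -> Q -> Q
per-discipline verdicts: ordered ✗ | linear ✗ | affine ✗ | relevant ✗ | unrestricted ✓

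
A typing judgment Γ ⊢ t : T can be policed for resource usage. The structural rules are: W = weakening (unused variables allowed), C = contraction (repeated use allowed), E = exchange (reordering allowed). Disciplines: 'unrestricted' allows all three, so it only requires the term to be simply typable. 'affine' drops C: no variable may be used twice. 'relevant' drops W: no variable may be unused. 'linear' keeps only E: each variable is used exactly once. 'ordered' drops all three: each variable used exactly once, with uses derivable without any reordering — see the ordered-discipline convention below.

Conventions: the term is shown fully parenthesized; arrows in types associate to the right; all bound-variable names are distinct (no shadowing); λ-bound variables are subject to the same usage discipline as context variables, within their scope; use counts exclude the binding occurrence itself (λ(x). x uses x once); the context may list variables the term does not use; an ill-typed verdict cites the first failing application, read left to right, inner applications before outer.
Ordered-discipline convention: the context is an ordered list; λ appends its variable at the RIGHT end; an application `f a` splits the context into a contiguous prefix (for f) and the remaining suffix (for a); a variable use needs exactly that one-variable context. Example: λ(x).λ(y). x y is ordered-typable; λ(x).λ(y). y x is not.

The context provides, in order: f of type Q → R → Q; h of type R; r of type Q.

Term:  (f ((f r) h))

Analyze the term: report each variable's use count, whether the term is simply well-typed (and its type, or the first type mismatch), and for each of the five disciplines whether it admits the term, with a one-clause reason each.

usage: f: 2, h: 1, r: 1
left-to-right use order: f, f, r, h
typing: well-typed — term : R → Q
ordered ✗ (uses contraction: f ×2)
linear ✗ (uses contraction: f ×2)
affine ✗ (uses contraction: f ×2)
relevant ✓ (none of f, h, r goes unused)
unrestricted ✓ (well-typed at R → Q; no restrictions here)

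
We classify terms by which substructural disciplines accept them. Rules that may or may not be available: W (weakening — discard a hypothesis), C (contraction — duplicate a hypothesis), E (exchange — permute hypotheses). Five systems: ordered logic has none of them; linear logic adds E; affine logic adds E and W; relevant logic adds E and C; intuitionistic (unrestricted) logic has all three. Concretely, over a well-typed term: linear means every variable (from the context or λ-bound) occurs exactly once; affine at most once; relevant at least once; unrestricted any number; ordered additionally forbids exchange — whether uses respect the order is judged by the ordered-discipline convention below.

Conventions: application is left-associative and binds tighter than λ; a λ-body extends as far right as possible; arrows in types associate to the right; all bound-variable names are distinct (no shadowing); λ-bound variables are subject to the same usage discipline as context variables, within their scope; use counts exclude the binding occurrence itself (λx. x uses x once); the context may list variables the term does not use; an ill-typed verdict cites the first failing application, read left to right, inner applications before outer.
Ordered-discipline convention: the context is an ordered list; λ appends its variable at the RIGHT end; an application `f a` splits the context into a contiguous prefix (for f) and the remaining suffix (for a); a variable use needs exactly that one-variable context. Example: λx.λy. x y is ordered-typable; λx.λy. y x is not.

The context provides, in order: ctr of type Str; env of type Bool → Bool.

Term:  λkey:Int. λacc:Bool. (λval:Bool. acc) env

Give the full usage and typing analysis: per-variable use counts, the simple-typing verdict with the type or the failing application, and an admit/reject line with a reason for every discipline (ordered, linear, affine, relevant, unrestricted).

usage: ctr ×0; env ×1; key (bound) ×0; acc (bound) ×1; val (bound) ×0
order of uses: acc, env
typing: ill-typed: a function awaiting Bool gets Bool → Bool
ordered: ✗ — a type mismatch blocks all five
linear: ✗ — the type mismatch rejects it
affine: ✗ — not simply typable
relevant: ✗ — fails simple typing
unrestricted: ✗ — a type mismatch blocks all five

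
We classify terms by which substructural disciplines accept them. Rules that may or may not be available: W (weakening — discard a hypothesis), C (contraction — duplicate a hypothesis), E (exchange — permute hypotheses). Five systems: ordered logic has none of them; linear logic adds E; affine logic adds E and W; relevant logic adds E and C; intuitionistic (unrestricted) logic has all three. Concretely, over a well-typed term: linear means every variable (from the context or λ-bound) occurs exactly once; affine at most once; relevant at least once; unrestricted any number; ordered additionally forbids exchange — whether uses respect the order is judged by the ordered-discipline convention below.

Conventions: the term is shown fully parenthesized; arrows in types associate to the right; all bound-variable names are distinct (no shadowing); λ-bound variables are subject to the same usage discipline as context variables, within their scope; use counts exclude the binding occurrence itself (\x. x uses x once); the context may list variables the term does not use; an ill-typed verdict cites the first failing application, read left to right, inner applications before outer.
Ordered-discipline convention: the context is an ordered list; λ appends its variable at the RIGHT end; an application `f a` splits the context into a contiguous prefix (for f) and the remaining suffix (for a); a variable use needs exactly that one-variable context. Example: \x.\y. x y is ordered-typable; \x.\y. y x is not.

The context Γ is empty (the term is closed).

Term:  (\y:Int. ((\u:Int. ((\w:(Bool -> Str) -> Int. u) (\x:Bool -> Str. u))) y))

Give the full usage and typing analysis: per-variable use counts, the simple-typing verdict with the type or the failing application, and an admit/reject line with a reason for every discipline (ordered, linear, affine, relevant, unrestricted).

counts: y [bound]: 1; u [bound]: 2; w [bound]: 0; x [bound]: 0
order of uses: u, u, y
typing: well-typed — term : Int -> Int
ordered: ✗, repeated use of u ×2; unused: w, x — weakening required
linear: ✗, repeated use of u ×2; unused: w, x — weakening required
affine: ✗, repeated use of u ×2
relevant: ✗, unused: w, x — weakening required
unrestricted: ✓, type-checks (Int -> Int) and nothing is barred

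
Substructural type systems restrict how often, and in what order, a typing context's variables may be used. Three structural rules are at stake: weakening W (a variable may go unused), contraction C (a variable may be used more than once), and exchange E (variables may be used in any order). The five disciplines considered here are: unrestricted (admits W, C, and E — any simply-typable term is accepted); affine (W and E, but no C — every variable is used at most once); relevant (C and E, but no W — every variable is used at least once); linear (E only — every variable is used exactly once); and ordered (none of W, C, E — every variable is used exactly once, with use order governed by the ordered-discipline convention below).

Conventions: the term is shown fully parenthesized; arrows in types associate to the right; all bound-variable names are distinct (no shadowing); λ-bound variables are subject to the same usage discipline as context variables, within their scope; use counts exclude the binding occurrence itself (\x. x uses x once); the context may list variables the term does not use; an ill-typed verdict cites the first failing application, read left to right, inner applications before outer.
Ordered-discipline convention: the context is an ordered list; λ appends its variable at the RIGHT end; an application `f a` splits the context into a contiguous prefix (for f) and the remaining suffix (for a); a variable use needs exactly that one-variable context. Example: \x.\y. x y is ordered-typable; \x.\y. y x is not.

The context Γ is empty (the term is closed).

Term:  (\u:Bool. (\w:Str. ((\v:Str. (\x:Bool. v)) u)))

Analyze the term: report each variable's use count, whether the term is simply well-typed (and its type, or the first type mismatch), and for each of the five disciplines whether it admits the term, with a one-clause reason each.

counts: u (bound): 1×; w (bound): 0×; v (bound): 1×; x (bound): 0×
uses in reading order: v, u
typing: ill-typed: argument of type Bool where Str is required
ordered: ✗, a type mismatch blocks all five
linear: ✗, the type mismatch rejects it
affine: ✗, not simply typable
relevant: ✗, fails simple typing
unrestricted: ✗, a type mismatch blocks all five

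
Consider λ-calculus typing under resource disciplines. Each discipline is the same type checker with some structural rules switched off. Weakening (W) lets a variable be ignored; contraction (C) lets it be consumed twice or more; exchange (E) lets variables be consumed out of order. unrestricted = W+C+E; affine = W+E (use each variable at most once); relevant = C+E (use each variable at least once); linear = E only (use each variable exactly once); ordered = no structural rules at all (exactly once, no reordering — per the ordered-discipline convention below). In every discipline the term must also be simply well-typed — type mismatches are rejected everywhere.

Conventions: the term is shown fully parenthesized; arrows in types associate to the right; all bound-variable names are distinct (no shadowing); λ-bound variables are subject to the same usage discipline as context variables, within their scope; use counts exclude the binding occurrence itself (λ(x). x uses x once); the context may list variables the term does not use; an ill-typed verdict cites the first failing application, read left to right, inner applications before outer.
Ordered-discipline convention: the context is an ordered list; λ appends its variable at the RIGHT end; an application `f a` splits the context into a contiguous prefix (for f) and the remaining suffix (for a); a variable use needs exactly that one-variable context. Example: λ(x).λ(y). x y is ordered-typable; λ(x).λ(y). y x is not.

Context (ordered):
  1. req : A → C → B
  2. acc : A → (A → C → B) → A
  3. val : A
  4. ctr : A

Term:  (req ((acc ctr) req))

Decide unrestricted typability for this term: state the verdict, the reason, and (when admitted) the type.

yes — simply typable at C → B; W, C, E all held; term : C → B
usage: req: 2×; acc: 1×; val: 0×; ctr: 1×
left-to-right use order: req, acc, ctr, req
typing: well-typed — term : C → B
summary: ordered ✗; linear ✗; affine ✗; relevant ✗; unrestricted ✓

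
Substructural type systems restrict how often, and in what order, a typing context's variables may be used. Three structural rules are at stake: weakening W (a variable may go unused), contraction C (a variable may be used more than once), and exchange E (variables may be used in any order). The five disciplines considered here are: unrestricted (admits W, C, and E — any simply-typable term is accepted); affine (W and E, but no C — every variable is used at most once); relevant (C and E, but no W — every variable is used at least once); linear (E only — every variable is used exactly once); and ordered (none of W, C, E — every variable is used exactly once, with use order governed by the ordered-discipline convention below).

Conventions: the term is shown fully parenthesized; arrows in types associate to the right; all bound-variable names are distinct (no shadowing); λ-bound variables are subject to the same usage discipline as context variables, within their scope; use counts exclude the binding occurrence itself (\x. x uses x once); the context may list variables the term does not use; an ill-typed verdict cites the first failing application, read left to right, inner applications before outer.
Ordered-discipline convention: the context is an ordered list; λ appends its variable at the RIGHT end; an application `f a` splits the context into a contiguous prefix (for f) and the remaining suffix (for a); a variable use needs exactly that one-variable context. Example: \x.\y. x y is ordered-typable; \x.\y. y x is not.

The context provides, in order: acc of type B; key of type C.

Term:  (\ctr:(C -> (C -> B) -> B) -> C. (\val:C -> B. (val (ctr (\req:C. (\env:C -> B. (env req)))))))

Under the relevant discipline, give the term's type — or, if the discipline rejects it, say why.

not well-typed under relevant — needs weakening: acc, key unused
variable uses: acc: 0, key: 0, ctr (λ-bound): 1, val (λ-bound): 1, req (λ-bound): 1, env (λ-bound): 1
left-to-right use order: val, ctr, env, req
typing: well-typed — term : ((C -> (C -> B) -> B) -> C) -> (C -> B) -> B
across the five disciplines: ordered ✗ | linear ✗ | affine ✓ | relevant ✗ | unrestricted ✓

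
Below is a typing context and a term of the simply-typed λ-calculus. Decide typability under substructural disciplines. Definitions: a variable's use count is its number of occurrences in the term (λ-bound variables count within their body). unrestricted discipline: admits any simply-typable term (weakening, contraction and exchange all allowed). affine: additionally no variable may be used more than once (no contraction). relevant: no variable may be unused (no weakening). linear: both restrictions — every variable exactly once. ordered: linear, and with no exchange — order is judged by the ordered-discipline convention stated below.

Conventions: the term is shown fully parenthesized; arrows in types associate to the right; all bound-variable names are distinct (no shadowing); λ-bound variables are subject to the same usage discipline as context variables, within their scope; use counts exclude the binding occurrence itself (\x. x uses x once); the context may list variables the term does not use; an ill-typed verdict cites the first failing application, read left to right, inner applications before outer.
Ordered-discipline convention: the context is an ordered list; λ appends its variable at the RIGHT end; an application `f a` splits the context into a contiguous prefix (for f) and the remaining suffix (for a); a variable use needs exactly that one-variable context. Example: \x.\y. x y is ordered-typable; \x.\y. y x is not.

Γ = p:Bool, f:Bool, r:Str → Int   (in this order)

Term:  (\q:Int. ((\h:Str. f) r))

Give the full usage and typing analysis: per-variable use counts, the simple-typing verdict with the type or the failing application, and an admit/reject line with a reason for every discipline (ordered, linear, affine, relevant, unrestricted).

use counts: p=0, f=1, r=1, q (λ-bound)=0, h (λ-bound)=0
use order (left to right): f, r
typing: ill-typed: a function awaiting Str gets Str → Int
ordered: ✗, the type mismatch rejects it
linear: ✗, not simply typable
affine: ✗, fails simple typing
relevant: ✗, a type mismatch blocks all five
unrestricted: ✗, the type mismatch rejects it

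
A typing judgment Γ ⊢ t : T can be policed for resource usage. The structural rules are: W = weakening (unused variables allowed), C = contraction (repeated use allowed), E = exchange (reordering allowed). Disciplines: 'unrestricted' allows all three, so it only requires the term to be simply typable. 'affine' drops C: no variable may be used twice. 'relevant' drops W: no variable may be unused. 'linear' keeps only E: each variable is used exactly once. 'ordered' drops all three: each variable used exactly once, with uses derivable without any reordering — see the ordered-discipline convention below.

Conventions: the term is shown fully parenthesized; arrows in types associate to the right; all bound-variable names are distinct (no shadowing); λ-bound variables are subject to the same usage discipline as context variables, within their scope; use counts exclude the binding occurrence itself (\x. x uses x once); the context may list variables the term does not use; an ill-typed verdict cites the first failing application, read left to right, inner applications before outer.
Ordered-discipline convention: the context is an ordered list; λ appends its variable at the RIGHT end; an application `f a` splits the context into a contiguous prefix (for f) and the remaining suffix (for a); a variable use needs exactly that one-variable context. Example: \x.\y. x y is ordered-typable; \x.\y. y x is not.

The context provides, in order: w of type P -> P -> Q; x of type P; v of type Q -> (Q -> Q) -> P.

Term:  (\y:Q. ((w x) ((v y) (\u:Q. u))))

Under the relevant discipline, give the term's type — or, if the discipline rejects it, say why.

term : Q -> Q
variable uses: w=1; x=1; v=1; y (λ-bound)=1; u (λ-bound)=1
uses in reading order: w, x, v, y, u
typing: well-typed — term : Q -> Q
all disciplines: ordered ✓, linear ✓, affine ✓, relevant ✓, unrestricted ✓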